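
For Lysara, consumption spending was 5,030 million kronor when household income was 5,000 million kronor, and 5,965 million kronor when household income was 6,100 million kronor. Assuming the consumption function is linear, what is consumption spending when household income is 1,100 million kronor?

MPC = (5965 − 5030)/(6100 − 5000) = 935/1100 = 0.85
a = 5030 − 0.85(5000) = 5030 − 4250 = 780
C = 780 + 0.85(1100) = 780 + 935 = 1715

C = 1715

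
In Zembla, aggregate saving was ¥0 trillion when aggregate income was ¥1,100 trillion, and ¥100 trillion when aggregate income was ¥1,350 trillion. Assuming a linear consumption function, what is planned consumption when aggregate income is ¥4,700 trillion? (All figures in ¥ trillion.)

MPS = ΔS/ΔY = (100 − 0)/(1350 − 1100) = 100/250 = 0.4
MPC = 1 − MPS = 0.6
Autonomous saving = 0 − 0.4(1100) = -440, so a = 440
C = 440 + 0.6(4700) = 440 + 2820 = 3260

C = 3260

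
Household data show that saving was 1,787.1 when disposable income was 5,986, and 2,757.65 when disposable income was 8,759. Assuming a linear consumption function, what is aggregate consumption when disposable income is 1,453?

MPS = ΔS/ΔY = (2757.65 − 1787.1)/(8759 − 5986) = 970.55/2773 = 0.35
MPC = 1 − MPS = 0.65
Autonomous saving = 1787.1 − 0.35(5986) = -308, so a = 308
C = 308 + 0.65(1453) = 308 + 944.45 = 1252.45

C = 1252.45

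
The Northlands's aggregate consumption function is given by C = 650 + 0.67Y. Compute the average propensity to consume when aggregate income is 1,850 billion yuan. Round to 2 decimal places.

APC = 1.02

C = 650 + 0.67(1850) = 1889.5
APC = C/Y = 1889.5/1850 = 1.02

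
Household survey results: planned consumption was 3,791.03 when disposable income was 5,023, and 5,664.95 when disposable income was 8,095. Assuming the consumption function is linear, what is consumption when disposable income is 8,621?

MPC = (5664.95 − 3791.03)/(8095 − 5023) = 1873.92/3072 = 0.61
a = 3791.03 − 0.61(5023) = 3791.03 − 3064.03 = 727
C = 727 + 0.61(8621) = 727 + 5258.81 = 5985.81

C = 5985.81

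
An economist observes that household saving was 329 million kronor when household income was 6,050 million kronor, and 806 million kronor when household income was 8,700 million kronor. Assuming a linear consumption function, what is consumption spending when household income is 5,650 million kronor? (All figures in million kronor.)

C = 5393

MPS = ΔS/ΔY = (806 − 329)/(8700 − 6050) = 477/2650 = 0.18
MPC = 1 − MPS = 0.82
Autonomous saving = 329 − 0.18(6050) = -760, so a = 760
C = 760 + 0.82(5650) = 760 + 4633 = 5393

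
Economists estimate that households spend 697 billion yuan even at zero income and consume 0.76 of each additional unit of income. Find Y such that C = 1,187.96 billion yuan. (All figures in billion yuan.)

697 + 0.76Y = 1187.96
0.76Y = 490.96, so Y = 490.96/0.76 = 646

Y = 646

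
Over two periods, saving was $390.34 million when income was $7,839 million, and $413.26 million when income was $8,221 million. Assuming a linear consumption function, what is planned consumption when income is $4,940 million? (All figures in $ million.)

MPS = ΔS/ΔY = (413.26 − 390.34)/(8221 − 7839) = 22.92/382 = 0.06
MPC = 1 − MPS = 0.94
Autonomous saving = 390.34 − 0.06(7839) = -80, so a = 80
C = 80 + 0.94(4940) = 80 + 4643.6 = 4723.6

C = 4723.6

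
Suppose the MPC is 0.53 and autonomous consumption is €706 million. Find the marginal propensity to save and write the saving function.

MPS = 1 − MPC = 1 − 0.53 = 0.47
S = Y − C = -706 + 0.47Y

MPS = 0.47; S = -706 + 0.47Y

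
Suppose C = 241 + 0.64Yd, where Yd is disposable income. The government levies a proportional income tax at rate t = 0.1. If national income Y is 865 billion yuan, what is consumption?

C = 739.24

Yd = (1 − 0.1)(865) = 0.9(865) = 778.5
C = 241 + 0.64(778.5) = 241 + 498.24 = 739.24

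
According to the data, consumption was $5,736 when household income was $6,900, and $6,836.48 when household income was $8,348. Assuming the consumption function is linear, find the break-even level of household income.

Y = 2050

MPC = (6836.48 − 5736)/(8348 − 6900) = 1100.48/1448 = 0.76
a = 5736 − 0.76(6900) = 5736 − 5244 = 492
Break-even: Y = a/(1−MPC) = 492/0.24 = 2050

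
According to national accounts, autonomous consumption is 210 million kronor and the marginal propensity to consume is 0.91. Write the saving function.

S = Y − C = Y − (210 + 0.91Y) = -210 + (1 − 0.91)Y

S = -210 + 0.09Y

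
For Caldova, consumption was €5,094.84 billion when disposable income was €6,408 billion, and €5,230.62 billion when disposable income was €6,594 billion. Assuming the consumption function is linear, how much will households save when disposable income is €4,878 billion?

MPC = (5230.62 − 5094.84)/(6594 − 6408) = 135.78/186 = 0.73
a = 5094.84 − 0.73(6408) = 5094.84 − 4677.84 = 417
C = 417 + 0.73(4878) = 3977.94
S = 4878 − 3977.94 = 900.06

S = 900.06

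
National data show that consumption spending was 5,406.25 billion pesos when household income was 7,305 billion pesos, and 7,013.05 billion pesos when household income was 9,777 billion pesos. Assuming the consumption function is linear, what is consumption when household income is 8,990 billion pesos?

C = 6501.5

MPC = (7013.05 − 5406.25)/(9777 − 7305) = 1606.8/2472 = 0.65
a = 5406.25 − 0.65(7305) = 5406.25 − 4748.25 = 658
C = 658 + 0.65(8990) = 658 + 5843.5 = 6501.5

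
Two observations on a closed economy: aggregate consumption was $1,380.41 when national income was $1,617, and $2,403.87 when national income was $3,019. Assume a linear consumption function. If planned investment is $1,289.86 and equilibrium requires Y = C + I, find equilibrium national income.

Y = 5518

MPC = (2403.87 − 1380.41)/(3019 − 1617) = 1023.46/1402 = 0.73
a = 1380.41 − 0.73(1617) = 200
Equilibrium: Y = 200 + 0.73Y + 1289.86
0.27Y = 1489.86, so Y = 1489.86/0.27 = 5518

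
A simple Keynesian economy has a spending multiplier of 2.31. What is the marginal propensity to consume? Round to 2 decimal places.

MPC = 0.57

k = 1/(1 − MPC), so 1 − MPC = 1/k = 1/2.31 = 0.4329
MPC = 1 − 0.4329 = 0.57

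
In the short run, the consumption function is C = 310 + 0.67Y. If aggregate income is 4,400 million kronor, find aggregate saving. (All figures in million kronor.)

C = 310 + 0.67(4400) = 310 + 2948 = 3258
S = Y − C = 4400 − 3258 = 1142

S = 1142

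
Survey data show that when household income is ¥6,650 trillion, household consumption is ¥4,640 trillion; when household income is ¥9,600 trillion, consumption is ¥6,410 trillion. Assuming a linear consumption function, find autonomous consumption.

MPC = ΔC/ΔY = (6410 − 4640)/(9600 − 6650) = 1770/2950 = 0.6
a = C − MPC·Y = 4640 − 0.6(6650) = 4640 − 3990 = 650

a = 650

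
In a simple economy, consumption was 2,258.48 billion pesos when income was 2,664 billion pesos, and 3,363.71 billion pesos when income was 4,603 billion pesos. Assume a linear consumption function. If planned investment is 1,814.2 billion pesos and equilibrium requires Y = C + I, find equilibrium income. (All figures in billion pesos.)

MPC = (3363.71 − 2258.48)/(4603 − 2664) = 1105.23/1939 = 0.57
a = 2258.48 − 0.57(2664) = 740
Equilibrium: Y = 740 + 0.57Y + 1814.2
0.43Y = 2554.2, so Y = 2554.2/0.43 = 5940

Y = 5940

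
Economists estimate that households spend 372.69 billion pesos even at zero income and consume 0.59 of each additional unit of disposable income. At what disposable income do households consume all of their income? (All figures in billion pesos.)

Y = 909

At break-even, C = Y: 372.69 + 0.59Y = Y
0.41Y = 372.69, so Y = 372.69/0.41 = 909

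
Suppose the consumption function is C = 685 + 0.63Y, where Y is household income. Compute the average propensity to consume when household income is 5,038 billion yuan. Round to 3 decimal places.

APC = 0.766

C = 685 + 0.63(5038) = 3858.94
APC = C/Y = 3858.94/5038 = 0.766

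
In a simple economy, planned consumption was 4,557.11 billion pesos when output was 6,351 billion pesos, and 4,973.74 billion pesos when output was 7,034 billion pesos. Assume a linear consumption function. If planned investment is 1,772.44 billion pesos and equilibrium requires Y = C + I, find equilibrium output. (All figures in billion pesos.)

Y = 6296

MPC = (4973.74 − 4557.11)/(7034 − 6351) = 416.63/683 = 0.61
a = 4557.11 − 0.61(6351) = 683
Equilibrium: Y = 683 + 0.61Y + 1772.44
0.39Y = 2455.44, so Y = 2455.44/0.39 = 6296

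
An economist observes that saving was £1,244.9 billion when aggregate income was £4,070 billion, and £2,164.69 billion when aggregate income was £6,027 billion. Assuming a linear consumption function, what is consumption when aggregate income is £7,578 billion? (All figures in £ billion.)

MPS = ΔS/ΔY = (2164.69 − 1244.9)/(6027 − 4070) = 919.79/1957 = 0.47
MPC = 1 − MPS = 0.53
Autonomous saving = 1244.9 − 0.47(4070) = -668, so a = 668
C = 668 + 0.53(7578) = 668 + 4016.34 = 4684.34

C = 4684.34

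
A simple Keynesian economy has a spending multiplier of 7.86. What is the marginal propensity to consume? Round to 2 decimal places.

MPC = 0.87

k = 1/(1 − MPC), so 1 − MPC = 1/k = 1/7.86 = 0.1272
MPC = 1 − 0.1272 = 0.87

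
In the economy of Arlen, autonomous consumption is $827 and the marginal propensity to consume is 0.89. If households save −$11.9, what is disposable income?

S = Y − C = -827 + 0.11Y
-827 + 0.11Y = -11.9, so 0.11Y = 815.1 and Y = 7410

Y = 7410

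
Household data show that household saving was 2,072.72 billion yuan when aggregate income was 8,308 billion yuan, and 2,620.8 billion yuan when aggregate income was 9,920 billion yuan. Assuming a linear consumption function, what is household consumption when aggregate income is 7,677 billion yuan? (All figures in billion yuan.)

MPS = ΔS/ΔY = (2620.8 − 2072.72)/(9920 − 8308) = 548.08/1612 = 0.34
MPC = 1 − MPS = 0.66
Autonomous saving = 2072.72 − 0.34(8308) = -752, so a = 752
C = 752 + 0.66(7677) = 752 + 5066.82 = 5818.82

C = 5818.82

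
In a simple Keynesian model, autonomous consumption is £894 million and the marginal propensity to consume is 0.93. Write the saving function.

S = Y − C = Y − (894 + 0.93Y) = -894 + (1 − 0.93)Y

S = -894 + 0.07Y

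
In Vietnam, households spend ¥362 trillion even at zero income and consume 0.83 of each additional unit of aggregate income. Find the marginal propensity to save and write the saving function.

MPS = 1 − MPC = 1 − 0.83 = 0.17
S = Y − C = -362 + 0.17Y

MPS = 0.17; S = -362 + 0.17Y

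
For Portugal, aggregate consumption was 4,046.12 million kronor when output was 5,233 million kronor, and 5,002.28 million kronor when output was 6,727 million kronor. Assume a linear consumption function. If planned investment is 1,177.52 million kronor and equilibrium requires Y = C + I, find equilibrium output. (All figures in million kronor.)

Y = 5207

MPC = (5002.28 − 4046.12)/(6727 − 5233) = 956.16/1494 = 0.64
a = 4046.12 − 0.64(5233) = 697
Equilibrium: Y = 697 + 0.64Y + 1177.52
0.36Y = 1874.52, so Y = 1874.52/0.36 = 5207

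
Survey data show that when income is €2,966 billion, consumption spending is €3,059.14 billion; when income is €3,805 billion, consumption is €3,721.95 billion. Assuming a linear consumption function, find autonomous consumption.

MPC = ΔC/ΔY = (3721.95 − 3059.14)/(3805 − 2966) = 662.81/839 = 0.79
a = C − MPC·Y = 3059.14 − 0.79(2966) = 3059.14 − 2343.14 = 716

a = 716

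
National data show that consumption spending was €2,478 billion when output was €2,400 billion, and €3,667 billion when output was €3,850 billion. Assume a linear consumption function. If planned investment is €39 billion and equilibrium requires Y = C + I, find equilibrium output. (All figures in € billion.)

Y = 3050

MPC = (3667 − 2478)/(3850 − 2400) = 1189/1450 = 0.82
a = 2478 − 0.82(2400) = 510
Equilibrium: Y = 510 + 0.82Y + 39
0.18Y = 549, so Y = 549/0.18 = 3050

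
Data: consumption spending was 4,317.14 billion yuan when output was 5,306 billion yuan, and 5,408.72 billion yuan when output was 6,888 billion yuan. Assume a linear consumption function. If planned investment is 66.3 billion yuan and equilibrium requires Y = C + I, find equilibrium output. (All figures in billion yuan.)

MPC = (5408.72 − 4317.14)/(6888 − 5306) = 1091.58/1582 = 0.69
a = 4317.14 − 0.69(5306) = 656
Equilibrium: Y = 656 + 0.69Y + 66.3
0.31Y = 722.3, so Y = 722.3/0.31 = 2330

Y = 2330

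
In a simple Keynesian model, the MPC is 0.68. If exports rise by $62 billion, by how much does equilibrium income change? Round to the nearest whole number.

ΔY ≈ 194

The multiplier is 1/(1 − MPC) = 1/0.32.
ΔY = 62/0.32 = 193.75 ≈ 194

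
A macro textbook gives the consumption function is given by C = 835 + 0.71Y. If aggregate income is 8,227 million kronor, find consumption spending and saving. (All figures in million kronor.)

C = 835 + 0.71(8227) = 835 + 5841.17 = 6676.17
S = Y − C = 8227 − 6676.17 = 1550.83

C = 6676.17; S = 1550.83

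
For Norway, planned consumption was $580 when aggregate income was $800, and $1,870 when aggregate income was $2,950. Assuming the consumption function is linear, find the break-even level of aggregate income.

Y = 250

MPC = (1870 − 580)/(2950 − 800) = 1290/2150 = 0.6
a = 580 − 0.6(800) = 580 − 480 = 100
Break-even: Y = a/(1−MPC) = 100/0.4 = 250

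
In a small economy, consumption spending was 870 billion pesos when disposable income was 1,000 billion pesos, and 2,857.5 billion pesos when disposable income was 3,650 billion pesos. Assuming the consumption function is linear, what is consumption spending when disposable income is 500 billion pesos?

C = 495

MPC = (2857.5 − 870)/(3650 − 1000) = 1987.5/2650 = 0.75
a = 870 − 0.75(1000) = 870 − 750 = 120
C = 120 + 0.75(500) = 120 + 375 = 495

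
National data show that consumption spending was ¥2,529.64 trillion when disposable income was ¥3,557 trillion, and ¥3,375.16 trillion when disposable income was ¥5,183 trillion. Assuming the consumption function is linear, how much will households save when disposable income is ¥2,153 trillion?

MPC = (3375.16 − 2529.64)/(5183 − 3557) = 845.52/1626 = 0.52
a = 2529.64 − 0.52(3557) = 2529.64 − 1849.64 = 680
C = 680 + 0.52(2153) = 1799.56
S = 2153 − 1799.56 = 353.44

S = 353.44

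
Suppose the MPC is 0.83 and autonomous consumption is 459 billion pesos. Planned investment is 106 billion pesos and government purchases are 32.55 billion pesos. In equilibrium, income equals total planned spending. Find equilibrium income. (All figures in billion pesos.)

Y = 3515

Y = C + I + G = 459 + 0.83Y + 106 + 32.55
Y − 0.83Y = 597.55
0.17Y = 597.55, so Y = 597.55/0.17 = 3515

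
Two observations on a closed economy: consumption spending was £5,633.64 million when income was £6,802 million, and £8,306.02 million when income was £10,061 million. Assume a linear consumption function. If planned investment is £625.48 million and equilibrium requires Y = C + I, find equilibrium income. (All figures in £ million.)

Y = 3786

MPC = (8306.02 − 5633.64)/(10061 − 6802) = 2672.38/3259 = 0.82
a = 5633.64 − 0.82(6802) = 56
Equilibrium: Y = 56 + 0.82Y + 625.48
0.18Y = 681.48, so Y = 681.48/0.18 = 3786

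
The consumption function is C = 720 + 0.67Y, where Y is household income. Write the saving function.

S = -720 + 0.33Y

S = Y − C = Y − (720 + 0.67Y) = -720 + (1 − 0.67)Y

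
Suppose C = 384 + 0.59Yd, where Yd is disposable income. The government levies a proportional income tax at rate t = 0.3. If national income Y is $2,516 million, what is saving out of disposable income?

S = 338.092

Yd = (1 − 0.3)(2516) = 0.7(2516) = 1761.2
C = 384 + 0.59(1761.2) = 384 + 1039.108 = 1423.108
S = Yd − C = 1761.2 − 1423.108 = 338.092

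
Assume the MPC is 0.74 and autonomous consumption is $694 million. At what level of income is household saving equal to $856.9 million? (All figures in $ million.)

Y = 5965

S = Y − C = -694 + 0.26Y
-694 + 0.26Y = 856.9, so 0.26Y = 1550.9 and Y = 5965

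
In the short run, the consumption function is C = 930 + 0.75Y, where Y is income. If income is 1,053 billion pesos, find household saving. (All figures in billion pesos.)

C = 930 + 0.75(1053) = 930 + 789.75 = 1719.75
S = Y − C = 1053 − 1719.75 = -666.75

S = -666.75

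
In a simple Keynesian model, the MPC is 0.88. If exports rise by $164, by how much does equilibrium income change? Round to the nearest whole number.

ΔY ≈ 1367

The multiplier is 1/(1 − MPC) = 1/0.12.
ΔY = 164/0.12 = 1366.67 ≈ 1367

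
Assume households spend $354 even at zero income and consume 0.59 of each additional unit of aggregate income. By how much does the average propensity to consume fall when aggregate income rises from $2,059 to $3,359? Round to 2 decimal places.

ΔAPC = 0.07

At Y = 2059: C = 354 + 0.59(2059) = 1568.81, APC = 1568.81/2059 = 0.762
At Y = 3359: C = 2335.81, APC = 2335.81/3359 = 0.695
Fall in APC = 0.762 − 0.695 = 0.067 ≈ 0.07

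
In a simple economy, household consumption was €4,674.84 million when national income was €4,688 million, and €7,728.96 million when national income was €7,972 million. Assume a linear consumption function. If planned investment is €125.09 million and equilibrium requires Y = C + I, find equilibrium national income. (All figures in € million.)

Y = 6287

MPC = (7728.96 − 4674.84)/(7972 − 4688) = 3054.12/3284 = 0.93
a = 4674.84 − 0.93(4688) = 315
Equilibrium: Y = 315 + 0.93Y + 125.09
0.07Y = 440.09, so Y = 440.09/0.07 = 6287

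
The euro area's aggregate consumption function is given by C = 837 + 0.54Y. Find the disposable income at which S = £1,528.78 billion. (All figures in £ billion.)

S = Y − C = -837 + 0.46Y
-837 + 0.46Y = 1528.78, so 0.46Y = 2365.78 and Y = 5143

Y = 5143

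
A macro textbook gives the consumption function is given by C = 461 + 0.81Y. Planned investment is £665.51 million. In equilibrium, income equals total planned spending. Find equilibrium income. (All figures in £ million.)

Y = C + I = 461 + 0.81Y + 665.51
Y − 0.81Y = 1126.51
0.19Y = 1126.51, so Y = 1126.51/0.19 = 5929

Y = 5929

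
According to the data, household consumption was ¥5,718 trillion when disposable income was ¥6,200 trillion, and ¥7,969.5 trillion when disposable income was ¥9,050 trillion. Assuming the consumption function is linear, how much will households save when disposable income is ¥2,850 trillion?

MPC = (7969.5 − 5718)/(9050 − 6200) = 2251.5/2850 = 0.79
a = 5718 − 0.79(6200) = 5718 − 4898 = 820
C = 820 + 0.79(2850) = 3071.5
S = 2850 − 3071.5 = -221.5

S = -221.5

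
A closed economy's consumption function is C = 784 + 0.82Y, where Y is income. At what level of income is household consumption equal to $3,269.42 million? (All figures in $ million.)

Y = 3031

784 + 0.82Y = 3269.42
0.82Y = 2485.42, so Y = 2485.42/0.82 = 3031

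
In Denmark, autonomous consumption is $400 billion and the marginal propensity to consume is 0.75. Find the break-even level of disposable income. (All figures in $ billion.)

At break-even, C = Y: 400 + 0.75Y = Y
0.25Y = 400, so Y = 400/0.25 = 1600

Y = 1600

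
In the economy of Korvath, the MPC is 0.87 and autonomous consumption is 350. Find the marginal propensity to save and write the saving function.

MPS = 1 − MPC = 1 − 0.87 = 0.13
S = Y − C = -350 + 0.13Y

MPS = 0.13; S = -350 + 0.13Y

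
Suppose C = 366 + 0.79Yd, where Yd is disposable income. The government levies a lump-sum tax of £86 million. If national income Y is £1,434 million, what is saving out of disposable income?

Yd = Y − T = 1434 − 86 = 1348
C = 366 + 0.79(1348) = 366 + 1064.92 = 1430.92
S = Yd − C = 1348 − 1430.92 = -82.92

S = -82.92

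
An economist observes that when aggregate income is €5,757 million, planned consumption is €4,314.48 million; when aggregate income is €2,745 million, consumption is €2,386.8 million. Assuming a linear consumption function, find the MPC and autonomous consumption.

MPC = ΔC/ΔY = (4314.48 − 2386.8)/(5757 − 2745) = 1927.68/3012 = 0.64
a = C − MPC·Y = 2386.8 − 0.64(2745) = 2386.8 − 1756.8 = 630

MPC = 0.64; a = 630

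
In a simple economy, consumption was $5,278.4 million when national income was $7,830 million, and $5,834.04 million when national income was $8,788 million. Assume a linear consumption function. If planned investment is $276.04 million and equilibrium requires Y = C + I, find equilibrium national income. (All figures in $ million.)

Y = 2412

MPC = (5834.04 − 5278.4)/(8788 − 7830) = 555.64/958 = 0.58
a = 5278.4 − 0.58(7830) = 737
Equilibrium: Y = 737 + 0.58Y + 276.04
0.42Y = 1013.04, so Y = 1013.04/0.42 = 2412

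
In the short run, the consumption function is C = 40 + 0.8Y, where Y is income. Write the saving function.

S = Y − C = Y − (40 + 0.8Y) = -40 + (1 − 0.8)Y

S = -40 + 0.2Y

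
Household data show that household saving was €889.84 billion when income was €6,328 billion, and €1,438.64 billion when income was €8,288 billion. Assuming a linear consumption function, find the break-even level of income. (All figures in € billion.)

MPS = ΔS/ΔY = (1438.64 − 889.84)/(8288 − 6328) = 548.8/1960 = 0.28
MPC = 1 − MPS = 0.72
From S(6328) = 889.84: −a + 0.28(6328) = 889.84, so a = 1771.84 − 889.84 = 882
Break-even (S = 0): Y = a/MPS = 882/0.28 = 3150

Y = 3150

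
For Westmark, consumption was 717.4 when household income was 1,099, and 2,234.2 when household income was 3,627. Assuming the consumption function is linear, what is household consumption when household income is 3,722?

C = 2291.2

MPC = (2234.2 − 717.4)/(3627 − 1099) = 1516.8/2528 = 0.6
a = 717.4 − 0.6(1099) = 717.4 − 659.4 = 58
C = 58 + 0.6(3722) = 58 + 2233.2 = 2291.2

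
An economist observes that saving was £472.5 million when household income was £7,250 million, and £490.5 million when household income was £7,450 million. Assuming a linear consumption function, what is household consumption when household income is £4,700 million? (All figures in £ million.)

MPS = ΔS/ΔY = (490.5 − 472.5)/(7450 − 7250) = 18/200 = 0.09
MPC = 1 − MPS = 0.91
Autonomous saving = 472.5 − 0.09(7250) = -180, so a = 180
C = 180 + 0.91(4700) = 180 + 4277 = 4457

C = 4457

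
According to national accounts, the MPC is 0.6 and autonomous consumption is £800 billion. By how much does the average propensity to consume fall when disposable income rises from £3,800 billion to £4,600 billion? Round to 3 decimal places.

At Y = 3800: C = 800 + 0.6(3800) = 3080, APC = 3080/3800 = 0.8105
At Y = 4600: C = 3560, APC = 3560/4600 = 0.7739
Fall in APC = 0.8105 − 0.7739 = 0.0366 ≈ 0.037

ΔAPC = 0.037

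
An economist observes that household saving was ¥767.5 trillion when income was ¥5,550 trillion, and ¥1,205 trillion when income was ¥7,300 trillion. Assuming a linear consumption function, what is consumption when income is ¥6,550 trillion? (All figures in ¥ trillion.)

C = 5532.5

MPS = ΔS/ΔY = (1205 − 767.5)/(7300 − 5550) = 437.5/1750 = 0.25
MPC = 1 − MPS = 0.75
Autonomous saving = 767.5 − 0.25(5550) = -620, so a = 620
C = 620 + 0.75(6550) = 620 + 4912.5 = 5532.5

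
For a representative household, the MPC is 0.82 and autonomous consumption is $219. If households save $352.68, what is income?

S = Y − C = -219 + 0.18Y
-219 + 0.18Y = 352.68, so 0.18Y = 571.68 and Y = 3176

Y = 3176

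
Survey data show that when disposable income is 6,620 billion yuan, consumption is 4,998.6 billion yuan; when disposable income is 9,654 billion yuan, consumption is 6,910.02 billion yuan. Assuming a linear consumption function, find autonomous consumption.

MPC = ΔC/ΔY = (6910.02 − 4998.6)/(9654 − 6620) = 1911.42/3034 = 0.63
a = C − MPC·Y = 4998.6 − 0.63(6620) = 4998.6 − 4170.6 = 828

a = 828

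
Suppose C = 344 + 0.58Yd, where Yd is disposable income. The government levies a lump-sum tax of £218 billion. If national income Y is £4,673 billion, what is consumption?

Yd = Y − T = 4673 − 218 = 4455
C = 344 + 0.58(4455) = 344 + 2583.9 = 2927.9

C = 2927.9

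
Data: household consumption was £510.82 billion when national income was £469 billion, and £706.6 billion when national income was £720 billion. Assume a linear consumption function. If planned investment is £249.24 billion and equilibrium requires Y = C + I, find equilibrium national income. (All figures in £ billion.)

Y = 1792

MPC = (706.6 − 510.82)/(720 − 469) = 195.78/251 = 0.78
a = 510.82 − 0.78(469) = 145
Equilibrium: Y = 145 + 0.78Y + 249.24
0.22Y = 394.24, so Y = 394.24/0.22 = 1792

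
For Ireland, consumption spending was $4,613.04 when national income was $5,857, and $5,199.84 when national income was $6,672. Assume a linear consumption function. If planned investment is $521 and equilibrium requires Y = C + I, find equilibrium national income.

MPC = (5199.84 − 4613.04)/(6672 − 5857) = 586.8/815 = 0.72
a = 4613.04 − 0.72(5857) = 396
Equilibrium: Y = 396 + 0.72Y + 521
0.28Y = 917, so Y = 917/0.28 = 3275

Y = 3275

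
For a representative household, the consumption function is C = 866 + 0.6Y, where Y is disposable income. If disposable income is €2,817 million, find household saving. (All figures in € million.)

S = 260.8

C = 866 + 0.6(2817) = 866 + 1690.2 = 2556.2
S = Y − C = 2817 − 2556.2 = 260.8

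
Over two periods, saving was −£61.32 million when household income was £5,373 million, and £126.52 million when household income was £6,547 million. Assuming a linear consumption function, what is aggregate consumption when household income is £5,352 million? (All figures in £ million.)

C = 5416.68

MPS = ΔS/ΔY = (126.52 − (-61.32))/(6547 − 5373) = 187.84/1174 = 0.16
MPC = 1 − MPS = 0.84
Autonomous saving = -61.32 − 0.16(5373) = -921, so a = 921
C = 921 + 0.84(5352) = 921 + 4495.68 = 5416.68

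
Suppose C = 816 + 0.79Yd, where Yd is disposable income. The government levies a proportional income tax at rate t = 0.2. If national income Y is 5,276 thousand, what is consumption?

C = 4150.432

Yd = (1 − 0.2)(5276) = 0.8(5276) = 4220.8
C = 816 + 0.79(4220.8) = 816 + 3334.432 = 4150.432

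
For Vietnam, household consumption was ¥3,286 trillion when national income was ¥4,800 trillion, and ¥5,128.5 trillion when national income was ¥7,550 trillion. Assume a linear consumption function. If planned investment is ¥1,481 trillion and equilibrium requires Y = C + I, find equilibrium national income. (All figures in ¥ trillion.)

Y = 4700

MPC = (5128.5 − 3286)/(7550 − 4800) = 1842.5/2750 = 0.67
a = 3286 − 0.67(4800) = 70
Equilibrium: Y = 70 + 0.67Y + 1481
0.33Y = 1551, so Y = 1551/0.33 = 4700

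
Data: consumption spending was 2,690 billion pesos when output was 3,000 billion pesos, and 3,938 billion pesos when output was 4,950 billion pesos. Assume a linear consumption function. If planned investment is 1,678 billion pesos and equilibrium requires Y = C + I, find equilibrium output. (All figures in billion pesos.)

MPC = (3938 − 2690)/(4950 − 3000) = 1248/1950 = 0.64
a = 2690 − 0.64(3000) = 770
Equilibrium: Y = 770 + 0.64Y + 1678
0.36Y = 2448, so Y = 2448/0.36 = 6800

Y = 6800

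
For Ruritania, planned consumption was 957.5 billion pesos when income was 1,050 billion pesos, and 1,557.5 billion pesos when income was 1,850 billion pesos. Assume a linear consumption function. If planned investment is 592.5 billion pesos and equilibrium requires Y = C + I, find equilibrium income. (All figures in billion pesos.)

Y = 3050

MPC = (1557.5 − 957.5)/(1850 − 1050) = 600/800 = 0.75
a = 957.5 − 0.75(1050) = 170
Equilibrium: Y = 170 + 0.75Y + 592.5
0.25Y = 762.5, so Y = 762.5/0.25 = 3050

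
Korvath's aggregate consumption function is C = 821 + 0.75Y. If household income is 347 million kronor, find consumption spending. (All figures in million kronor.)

C = 821 + 0.75(347) = 821 + 260.25 = 1081.25

C = 1081.25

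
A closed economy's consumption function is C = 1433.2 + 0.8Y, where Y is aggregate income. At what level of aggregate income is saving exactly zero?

Y = 7166

At break-even, C = Y: 1433.2 + 0.8Y = Y
0.2Y = 1433.2, so Y = 1433.2/0.2 = 7166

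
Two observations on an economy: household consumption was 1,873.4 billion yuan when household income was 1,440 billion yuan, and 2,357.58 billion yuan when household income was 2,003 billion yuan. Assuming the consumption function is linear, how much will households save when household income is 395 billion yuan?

S = -579.7

MPC = (2357.58 − 1873.4)/(2003 − 1440) = 484.18/563 = 0.86
a = 1873.4 − 0.86(1440) = 1873.4 − 1238.4 = 635
C = 635 + 0.86(395) = 974.7
S = 395 − 974.7 = -579.7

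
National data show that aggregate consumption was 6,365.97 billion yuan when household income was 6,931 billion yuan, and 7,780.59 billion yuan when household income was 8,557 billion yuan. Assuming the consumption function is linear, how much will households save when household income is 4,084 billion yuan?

S = 194.92

MPC = (7780.59 − 6365.97)/(8557 − 6931) = 1414.62/1626 = 0.87
a = 6365.97 − 0.87(6931) = 6365.97 − 6029.97 = 336
C = 336 + 0.87(4084) = 3889.08
S = 4084 − 3889.08 = 194.92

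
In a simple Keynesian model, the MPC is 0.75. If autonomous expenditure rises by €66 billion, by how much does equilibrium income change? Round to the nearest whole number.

The multiplier is 1/(1 − MPC) = 1/0.25.
ΔY = 66/0.25 = 264.00 ≈ 264

ΔY ≈ 264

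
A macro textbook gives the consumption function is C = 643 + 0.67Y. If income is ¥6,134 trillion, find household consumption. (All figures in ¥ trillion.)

C = 4752.78

C = 643 + 0.67(6134) = 643 + 4109.78 = 4752.78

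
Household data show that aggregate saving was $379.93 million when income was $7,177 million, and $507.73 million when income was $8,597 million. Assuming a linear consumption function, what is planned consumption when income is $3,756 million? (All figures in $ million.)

C = 3683.96

MPS = ΔS/ΔY = (507.73 − 379.93)/(8597 − 7177) = 127.8/1420 = 0.09
MPC = 1 − MPS = 0.91
Autonomous saving = 379.93 − 0.09(7177) = -266, so a = 266
C = 266 + 0.91(3756) = 266 + 3417.96 = 3683.96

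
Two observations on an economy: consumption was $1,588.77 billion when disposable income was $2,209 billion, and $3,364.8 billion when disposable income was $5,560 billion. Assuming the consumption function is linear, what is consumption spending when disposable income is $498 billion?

MPC = (3364.8 − 1588.77)/(5560 − 2209) = 1776.03/3351 = 0.53
a = 1588.77 − 0.53(2209) = 1588.77 − 1170.77 = 418
C = 418 + 0.53(498) = 418 + 263.94 = 681.94

C = 681.94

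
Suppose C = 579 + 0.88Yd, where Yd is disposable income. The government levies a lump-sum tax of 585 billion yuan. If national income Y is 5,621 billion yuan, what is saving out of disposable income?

S = 25.32

Yd = Y − T = 5621 − 585 = 5036
C = 579 + 0.88(5036) = 579 + 4431.68 = 5010.68
S = Yd − C = 5036 − 5010.68 = 25.32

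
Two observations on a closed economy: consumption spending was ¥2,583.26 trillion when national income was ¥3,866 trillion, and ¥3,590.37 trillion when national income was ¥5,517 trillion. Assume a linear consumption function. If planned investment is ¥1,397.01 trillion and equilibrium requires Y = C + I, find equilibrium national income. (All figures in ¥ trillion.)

Y = 4159

MPC = (3590.37 − 2583.26)/(5517 − 3866) = 1007.11/1651 = 0.61
a = 2583.26 − 0.61(3866) = 225
Equilibrium: Y = 225 + 0.61Y + 1397.01
0.39Y = 1622.01, so Y = 1622.01/0.39 = 4159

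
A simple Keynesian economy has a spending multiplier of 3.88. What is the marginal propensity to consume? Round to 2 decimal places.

k = 1/(1 − MPC), so 1 − MPC = 1/k = 1/3.88 = 0.2577
MPC = 1 − 0.2577 = 0.74

MPC = 0.74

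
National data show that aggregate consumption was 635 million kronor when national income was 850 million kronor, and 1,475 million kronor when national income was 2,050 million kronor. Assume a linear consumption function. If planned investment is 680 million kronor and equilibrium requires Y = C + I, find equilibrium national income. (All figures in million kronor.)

Y = 2400

MPC = (1475 − 635)/(2050 − 850) = 840/1200 = 0.7
a = 635 − 0.7(850) = 40
Equilibrium: Y = 40 + 0.7Y + 680
0.3Y = 720, so Y = 720/0.3 = 2400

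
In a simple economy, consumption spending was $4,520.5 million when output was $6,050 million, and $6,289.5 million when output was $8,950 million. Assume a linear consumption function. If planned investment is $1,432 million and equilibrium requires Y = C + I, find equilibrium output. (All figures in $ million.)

Y = 5800

MPC = (6289.5 − 4520.5)/(8950 − 6050) = 1769/2900 = 0.61
a = 4520.5 − 0.61(6050) = 830
Equilibrium: Y = 830 + 0.61Y + 1432
0.39Y = 2262, so Y = 2262/0.39 = 5800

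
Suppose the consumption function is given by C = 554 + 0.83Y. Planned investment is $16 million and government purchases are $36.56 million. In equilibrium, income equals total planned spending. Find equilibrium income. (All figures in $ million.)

Y = 3568

Y = C + I + G = 554 + 0.83Y + 16 + 36.56
Y − 0.83Y = 606.56
0.17Y = 606.56, so Y = 606.56/0.17 = 3568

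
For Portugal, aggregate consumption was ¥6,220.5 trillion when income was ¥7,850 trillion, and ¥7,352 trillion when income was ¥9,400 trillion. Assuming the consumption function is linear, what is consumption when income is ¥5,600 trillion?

MPC = (7352 − 6220.5)/(9400 − 7850) = 1131.5/1550 = 0.73
a = 6220.5 − 0.73(7850) = 6220.5 − 5730.5 = 490
C = 490 + 0.73(5600) = 490 + 4088 = 4578

C = 4578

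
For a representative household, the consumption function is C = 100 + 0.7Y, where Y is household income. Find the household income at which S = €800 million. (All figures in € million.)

Y = 3000

S = Y − C = -100 + 0.3Y
-100 + 0.3Y = 800, so 0.3Y = 900 and Y = 3000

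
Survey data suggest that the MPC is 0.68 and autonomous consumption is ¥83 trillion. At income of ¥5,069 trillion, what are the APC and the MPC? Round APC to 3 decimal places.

MPC = 0.68 (the slope of the consumption function)
C = 83 + 0.68(5069) = 3529.92, so APC = 3529.92/5069 = 0.696

APC = 0.696; MPC = 0.68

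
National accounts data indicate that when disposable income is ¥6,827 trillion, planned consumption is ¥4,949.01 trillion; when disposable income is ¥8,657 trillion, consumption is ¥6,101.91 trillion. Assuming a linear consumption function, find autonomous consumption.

a = 648

MPC = ΔC/ΔY = (6101.91 − 4949.01)/(8657 − 6827) = 1152.9/1830 = 0.63
a = C − MPC·Y = 4949.01 − 0.63(6827) = 4949.01 − 4301.01 = 648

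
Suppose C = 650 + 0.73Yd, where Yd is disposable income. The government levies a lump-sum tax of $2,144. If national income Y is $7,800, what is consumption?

Yd = Y − T = 7800 − 2144 = 5656
C = 650 + 0.73(5656) = 650 + 4128.88 = 4778.88

C = 4778.88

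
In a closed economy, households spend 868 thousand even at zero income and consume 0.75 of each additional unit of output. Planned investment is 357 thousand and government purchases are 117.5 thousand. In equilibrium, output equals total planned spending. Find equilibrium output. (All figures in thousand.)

Y = C + I + G = 868 + 0.75Y + 357 + 117.5
Y − 0.75Y = 1342.5
0.25Y = 1342.5, so Y = 1342.5/0.25 = 5370

Y = 5370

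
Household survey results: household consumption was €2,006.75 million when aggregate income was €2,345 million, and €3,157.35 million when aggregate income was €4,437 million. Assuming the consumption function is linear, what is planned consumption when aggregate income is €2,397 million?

C = 2035.35

MPC = (3157.35 − 2006.75)/(4437 − 2345) = 1150.6/2092 = 0.55
a = 2006.75 − 0.55(2345) = 2006.75 − 1289.75 = 717
C = 717 + 0.55(2397) = 717 + 1318.35 = 2035.35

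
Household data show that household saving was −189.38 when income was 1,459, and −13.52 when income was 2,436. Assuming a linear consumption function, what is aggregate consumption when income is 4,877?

C = 4451.14

MPS = ΔS/ΔY = (-13.52 − (-189.38))/(2436 − 1459) = 175.86/977 = 0.18
MPC = 1 − MPS = 0.82
Autonomous saving = -189.38 − 0.18(1459) = -452, so a = 452
C = 452 + 0.82(4877) = 452 + 3999.14 = 4451.14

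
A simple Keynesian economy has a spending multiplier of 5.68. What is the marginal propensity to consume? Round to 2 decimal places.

k = 1/(1 − MPC), so 1 − MPC = 1/k = 1/5.68 = 0.1761
MPC = 1 − 0.1761 = 0.82

MPC = 0.82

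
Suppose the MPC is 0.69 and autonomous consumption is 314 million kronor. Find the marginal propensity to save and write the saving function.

MPS = 1 − MPC = 1 − 0.69 = 0.31
S = Y − C = -314 + 0.31Y

MPS = 0.31; S = -314 + 0.31Y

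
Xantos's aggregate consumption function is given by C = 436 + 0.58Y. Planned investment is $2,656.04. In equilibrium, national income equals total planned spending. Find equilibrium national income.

Y = C + I = 436 + 0.58Y + 2656.04
Y − 0.58Y = 3092.04
0.42Y = 3092.04, so Y = 3092.04/0.42 = 7362

Y = 7362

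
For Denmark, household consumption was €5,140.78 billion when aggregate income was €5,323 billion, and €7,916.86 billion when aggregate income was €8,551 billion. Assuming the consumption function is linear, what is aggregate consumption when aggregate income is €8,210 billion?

C = 7623.6

MPC = (7916.86 − 5140.78)/(8551 − 5323) = 2776.08/3228 = 0.86
a = 5140.78 − 0.86(5323) = 5140.78 − 4577.78 = 563
C = 563 + 0.86(8210) = 563 + 7060.6 = 7623.6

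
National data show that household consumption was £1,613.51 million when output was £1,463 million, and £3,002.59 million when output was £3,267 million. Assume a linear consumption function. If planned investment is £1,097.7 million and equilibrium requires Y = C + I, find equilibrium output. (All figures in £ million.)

MPC = (3002.59 − 1613.51)/(3267 − 1463) = 1389.08/1804 = 0.77
a = 1613.51 − 0.77(1463) = 487
Equilibrium: Y = 487 + 0.77Y + 1097.7
0.23Y = 1584.7, so Y = 1584.7/0.23 = 6890

Y = 6890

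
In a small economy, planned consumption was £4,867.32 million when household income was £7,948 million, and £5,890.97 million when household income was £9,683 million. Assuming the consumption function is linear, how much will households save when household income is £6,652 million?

S = 2549.32

MPC = (5890.97 − 4867.32)/(9683 − 7948) = 1023.65/1735 = 0.59
a = 4867.32 − 0.59(7948) = 4867.32 − 4689.32 = 178
C = 178 + 0.59(6652) = 4102.68
S = 6652 − 4102.68 = 2549.32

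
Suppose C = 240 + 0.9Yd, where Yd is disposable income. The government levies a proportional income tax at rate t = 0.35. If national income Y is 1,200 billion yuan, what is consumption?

Yd = (1 − 0.35)(1200) = 0.65(1200) = 780
C = 240 + 0.9(780) = 240 + 702 = 942

C = 942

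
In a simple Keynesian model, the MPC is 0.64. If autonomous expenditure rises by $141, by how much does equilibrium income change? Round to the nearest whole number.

The multiplier is 1/(1 − MPC) = 1/0.36.
ΔY = 141/0.36 = 391.67 ≈ 392

ΔY ≈ 392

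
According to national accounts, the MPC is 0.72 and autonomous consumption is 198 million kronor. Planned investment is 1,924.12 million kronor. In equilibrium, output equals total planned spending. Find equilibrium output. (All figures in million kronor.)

Y = 7579

Y = C + I = 198 + 0.72Y + 1924.12
Y − 0.72Y = 2122.12
0.28Y = 2122.12, so Y = 2122.12/0.28 = 7579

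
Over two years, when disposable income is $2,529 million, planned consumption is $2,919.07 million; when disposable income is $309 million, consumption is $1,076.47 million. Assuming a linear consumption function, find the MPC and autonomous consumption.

MPC = ΔC/ΔY = (2919.07 − 1076.47)/(2529 − 309) = 1842.6/2220 = 0.83
a = C − MPC·Y = 1076.47 − 0.83(309) = 1076.47 − 256.47 = 820

MPC = 0.83; a = 820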